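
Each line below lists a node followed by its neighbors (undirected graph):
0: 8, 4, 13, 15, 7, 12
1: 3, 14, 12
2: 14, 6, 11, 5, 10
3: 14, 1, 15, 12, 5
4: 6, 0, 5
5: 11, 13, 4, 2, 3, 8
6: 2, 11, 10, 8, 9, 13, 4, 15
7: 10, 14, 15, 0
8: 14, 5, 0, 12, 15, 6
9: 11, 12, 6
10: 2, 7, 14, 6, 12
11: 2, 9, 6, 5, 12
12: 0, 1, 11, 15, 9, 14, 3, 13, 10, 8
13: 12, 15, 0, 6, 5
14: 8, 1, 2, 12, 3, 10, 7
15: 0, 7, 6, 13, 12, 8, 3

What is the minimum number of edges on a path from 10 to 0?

2

Level 0: 10
Level 1: 2, 6, 7, 12, 14
Level 2: 0, 1, 3, 4, 5, 8, 9, 11, 13, 15
0 first appears at level 2.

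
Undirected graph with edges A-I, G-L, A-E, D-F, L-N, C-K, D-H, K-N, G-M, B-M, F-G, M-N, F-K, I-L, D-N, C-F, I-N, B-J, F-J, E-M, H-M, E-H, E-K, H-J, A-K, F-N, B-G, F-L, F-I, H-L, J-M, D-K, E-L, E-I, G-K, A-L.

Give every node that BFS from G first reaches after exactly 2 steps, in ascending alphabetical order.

A, C, D, E, H, I, J, N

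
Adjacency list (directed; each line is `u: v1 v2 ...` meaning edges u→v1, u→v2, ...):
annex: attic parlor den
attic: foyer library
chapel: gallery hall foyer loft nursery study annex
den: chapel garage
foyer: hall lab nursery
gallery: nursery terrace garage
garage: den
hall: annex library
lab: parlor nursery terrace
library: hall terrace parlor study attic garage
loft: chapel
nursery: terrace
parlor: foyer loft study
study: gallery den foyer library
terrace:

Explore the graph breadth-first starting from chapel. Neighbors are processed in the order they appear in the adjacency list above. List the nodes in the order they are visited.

chapel, gallery, hall, foyer, loft, nursery, study, annex, terrace, garage, library, lab, den, attic, parlor

Visit chapel; enqueue gallery, hall, foyer, loft, nursery, study, annex → queue [gallery, hall, foyer, loft, nursery, study, annex]
Visit gallery; enqueue terrace, garage → queue [hall, foyer, loft, nursery, study, annex, terrace, garage]
Visit hall; enqueue library → queue [foyer, loft, nursery, study, annex, terrace, garage, library]
Visit foyer; enqueue lab → queue [loft, nursery, study, annex, terrace, garage, library, lab]
Visit loft → queue [nursery, study, annex, terrace, garage, library, lab]
Visit nursery → queue [study, annex, terrace, garage, library, lab]
Visit study; enqueue den → queue [annex, terrace, garage, library, lab, den]
Visit annex; enqueue attic, parlor → queue [terrace, garage, library, lab, den, attic, parlor]
Visit terrace → queue [garage, library, lab, den, attic, parlor]
Visit garage → queue [library, lab, den, attic, parlor]
Visit library → queue [lab, den, attic, parlor]
Visit lab → queue [den, attic, parlor]
Visit den → queue [attic, parlor]
Visit attic → queue [parlor]
Visit parlor → queue []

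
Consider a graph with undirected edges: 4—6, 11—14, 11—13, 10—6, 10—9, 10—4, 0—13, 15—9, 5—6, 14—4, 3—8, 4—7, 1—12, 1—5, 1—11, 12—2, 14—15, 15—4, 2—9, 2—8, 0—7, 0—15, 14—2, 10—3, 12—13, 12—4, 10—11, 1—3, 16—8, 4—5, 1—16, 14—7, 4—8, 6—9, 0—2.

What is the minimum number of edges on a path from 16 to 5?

2

Level 0: 16
Level 1: 1, 8
Level 2: 2, 3, 4, 5, 11, 12
Level 3: 0, 6, 7, 9, 10, 13, 14, 15
5 first appears at level 2.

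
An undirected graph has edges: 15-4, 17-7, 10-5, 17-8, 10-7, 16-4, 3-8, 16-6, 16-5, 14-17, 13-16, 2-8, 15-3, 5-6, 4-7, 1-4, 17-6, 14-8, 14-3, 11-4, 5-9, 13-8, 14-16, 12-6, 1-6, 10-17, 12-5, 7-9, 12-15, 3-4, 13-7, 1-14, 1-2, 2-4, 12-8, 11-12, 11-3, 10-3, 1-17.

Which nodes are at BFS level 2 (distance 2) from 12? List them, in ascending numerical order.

Level 0: 12
Level 1: 5, 6, 8, 11, 15
Level 2: 1, 2, 3, 4, 9, 10, 13, 14, 16, 17
Level 3: 7

1, 2, 3, 4, 9, 10, 13, 14, 16, 17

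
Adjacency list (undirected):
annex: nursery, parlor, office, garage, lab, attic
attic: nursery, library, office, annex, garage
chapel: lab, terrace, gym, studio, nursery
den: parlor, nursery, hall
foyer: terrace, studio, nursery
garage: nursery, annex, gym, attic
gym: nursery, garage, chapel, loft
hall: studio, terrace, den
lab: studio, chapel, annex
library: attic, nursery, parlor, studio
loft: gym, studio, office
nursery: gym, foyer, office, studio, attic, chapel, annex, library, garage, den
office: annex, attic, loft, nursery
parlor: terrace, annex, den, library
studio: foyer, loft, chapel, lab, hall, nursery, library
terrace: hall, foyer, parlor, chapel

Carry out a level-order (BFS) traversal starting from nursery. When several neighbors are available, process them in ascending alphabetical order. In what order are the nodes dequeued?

Visit nursery; enqueue annex, attic, chapel, den, foyer, garage, gym, library, office, studio → queue [annex, attic, chapel, den, foyer, garage, gym, library, office, studio]
Visit annex; enqueue lab, parlor → queue [attic, chapel, den, foyer, garage, gym, library, office, studio, lab, parlor]
Visit attic → queue [chapel, den, foyer, garage, gym, library, office, studio, lab, parlor]
Visit chapel; enqueue terrace → queue [den, foyer, garage, gym, library, office, studio, lab, parlor, terrace]
Visit den; enqueue hall → queue [foyer, garage, gym, library, office, studio, lab, parlor, terrace, hall]
Visit foyer → queue [garage, gym, library, office, studio, lab, parlor, terrace, hall]
Visit garage → queue [gym, library, office, studio, lab, parlor, terrace, hall]
Visit gym; enqueue loft → queue [library, office, studio, lab, parlor, terrace, hall, loft]
Visit library → queue [office, studio, lab, parlor, terrace, hall, loft]
Visit office → queue [studio, lab, parlor, terrace, hall, loft]
Visit studio → queue [lab, parlor, terrace, hall, loft]
Visit lab → queue [parlor, terrace, hall, loft]
Visit parlor → queue [terrace, hall, loft]
Visit terrace → queue [hall, loft]
Visit hall → queue [loft]
Visit loft → queue []

nursery → annex → attic → chapel → den → foyer → garage → gym → library → office → studio → lab → parlor → terrace → hall → loft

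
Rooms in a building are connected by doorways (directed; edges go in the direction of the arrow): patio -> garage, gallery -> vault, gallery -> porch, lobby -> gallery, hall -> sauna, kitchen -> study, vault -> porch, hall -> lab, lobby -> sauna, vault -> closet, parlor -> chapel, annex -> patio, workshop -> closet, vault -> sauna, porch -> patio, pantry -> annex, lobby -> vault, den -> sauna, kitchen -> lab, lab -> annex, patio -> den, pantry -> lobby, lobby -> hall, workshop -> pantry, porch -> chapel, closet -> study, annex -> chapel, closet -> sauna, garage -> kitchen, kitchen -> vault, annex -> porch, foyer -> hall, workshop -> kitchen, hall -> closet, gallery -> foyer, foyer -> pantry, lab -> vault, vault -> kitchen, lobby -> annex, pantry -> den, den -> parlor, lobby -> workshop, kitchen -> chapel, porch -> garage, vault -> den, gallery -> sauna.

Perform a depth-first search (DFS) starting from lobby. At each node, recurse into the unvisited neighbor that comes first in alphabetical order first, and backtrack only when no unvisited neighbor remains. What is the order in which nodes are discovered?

Visit lobby
lobby → annex
annex → chapel
annex → patio
patio → den
den → parlor
den → sauna
patio → garage
garage → kitchen
kitchen → lab
lab → vault
vault → closet
closet → study
vault → porch
lobby → gallery
gallery → foyer
foyer → hall
foyer → pantry
lobby → workshop

lobby annex chapel patio den parlor sauna garage kitchen lab vault closet study porch gallery foyer hall pantry workshop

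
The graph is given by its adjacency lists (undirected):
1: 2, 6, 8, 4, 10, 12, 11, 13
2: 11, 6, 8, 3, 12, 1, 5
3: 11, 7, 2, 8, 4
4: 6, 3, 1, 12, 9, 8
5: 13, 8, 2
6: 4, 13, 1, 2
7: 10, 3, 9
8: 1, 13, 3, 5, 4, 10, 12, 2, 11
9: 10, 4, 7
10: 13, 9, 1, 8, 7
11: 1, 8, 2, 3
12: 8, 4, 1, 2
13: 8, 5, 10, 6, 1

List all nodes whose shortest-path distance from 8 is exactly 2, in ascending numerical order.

6, 7, 9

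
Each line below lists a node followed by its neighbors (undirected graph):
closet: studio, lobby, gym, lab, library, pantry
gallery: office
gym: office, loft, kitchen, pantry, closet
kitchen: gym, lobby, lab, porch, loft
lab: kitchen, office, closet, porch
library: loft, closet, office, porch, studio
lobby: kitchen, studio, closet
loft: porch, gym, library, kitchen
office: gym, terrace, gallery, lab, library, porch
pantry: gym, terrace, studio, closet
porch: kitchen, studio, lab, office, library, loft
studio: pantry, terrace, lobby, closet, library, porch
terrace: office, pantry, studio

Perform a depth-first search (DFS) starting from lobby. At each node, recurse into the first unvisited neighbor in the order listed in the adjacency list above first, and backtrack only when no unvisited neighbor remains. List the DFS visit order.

Visit lobby
lobby → kitchen
kitchen → gym
gym → office
office → terrace
terrace → pantry
pantry → studio
studio → closet
closet → lab
lab → porch
porch → library
library → loft
office → gallery

lobby -> kitchen -> gym -> office -> terrace -> pantry -> studio -> closet -> lab -> porch -> library -> loft -> gallery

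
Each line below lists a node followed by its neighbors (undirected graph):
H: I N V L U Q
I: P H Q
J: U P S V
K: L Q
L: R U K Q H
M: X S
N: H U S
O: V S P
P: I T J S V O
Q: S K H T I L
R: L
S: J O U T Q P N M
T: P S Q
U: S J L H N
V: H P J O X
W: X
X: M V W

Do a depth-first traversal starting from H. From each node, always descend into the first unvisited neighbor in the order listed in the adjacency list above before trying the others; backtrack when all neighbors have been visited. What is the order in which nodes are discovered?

Visit H
H → I
I → P
P → T
T → S
S → J
J → U
U → L
L → R
L → K
K → Q
U → N
J → V
V → O
V → X
X → M
X → W

H → I → P → T → S → J → U → L → R → K → Q → N → V → O → X → M → W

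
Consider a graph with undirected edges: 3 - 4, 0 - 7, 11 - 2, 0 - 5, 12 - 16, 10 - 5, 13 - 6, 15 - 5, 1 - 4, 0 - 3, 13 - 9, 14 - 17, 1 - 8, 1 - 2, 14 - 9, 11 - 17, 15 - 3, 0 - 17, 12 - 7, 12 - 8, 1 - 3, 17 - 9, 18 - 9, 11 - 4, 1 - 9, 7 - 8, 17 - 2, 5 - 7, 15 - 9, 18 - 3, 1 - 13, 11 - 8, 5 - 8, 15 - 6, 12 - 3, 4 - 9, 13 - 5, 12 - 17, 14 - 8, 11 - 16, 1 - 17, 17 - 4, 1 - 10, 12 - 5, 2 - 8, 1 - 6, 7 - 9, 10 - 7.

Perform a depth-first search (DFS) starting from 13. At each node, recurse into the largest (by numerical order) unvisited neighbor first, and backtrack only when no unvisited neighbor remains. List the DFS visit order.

13 -> 9 -> 18 -> 3 -> 15 -> 6 -> 1 -> 17 -> 14 -> 8 -> 12 -> 16 -> 11 -> 4 -> 2 -> 7 -> 10 -> 5 -> 0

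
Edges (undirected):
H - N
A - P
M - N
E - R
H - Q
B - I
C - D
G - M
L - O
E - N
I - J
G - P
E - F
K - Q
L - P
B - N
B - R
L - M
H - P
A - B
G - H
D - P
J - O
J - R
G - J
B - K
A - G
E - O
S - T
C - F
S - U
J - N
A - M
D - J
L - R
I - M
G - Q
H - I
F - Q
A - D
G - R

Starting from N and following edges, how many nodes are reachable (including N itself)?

BFS from N visits: N, M, J, H, E, B, L, I, G, A, R, O, D, Q, P, F, K, C
Reachable nodes: 18 of 21 total.

18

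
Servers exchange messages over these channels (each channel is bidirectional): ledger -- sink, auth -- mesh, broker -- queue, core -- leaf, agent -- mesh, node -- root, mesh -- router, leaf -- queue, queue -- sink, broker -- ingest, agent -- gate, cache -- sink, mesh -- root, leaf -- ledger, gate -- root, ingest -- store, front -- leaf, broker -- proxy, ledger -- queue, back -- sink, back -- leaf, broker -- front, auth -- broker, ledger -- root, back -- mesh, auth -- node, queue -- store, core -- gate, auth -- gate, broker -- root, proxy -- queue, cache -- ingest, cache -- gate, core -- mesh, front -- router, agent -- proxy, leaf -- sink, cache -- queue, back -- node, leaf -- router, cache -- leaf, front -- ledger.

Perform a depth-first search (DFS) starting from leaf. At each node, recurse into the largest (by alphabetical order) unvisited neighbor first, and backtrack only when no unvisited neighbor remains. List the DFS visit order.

Visit leaf
leaf → sink
sink → queue
queue → store
store → ingest
ingest → cache
cache → gate
gate → root
root → node
node → back
back → mesh
mesh → router
router → front
front → ledger
front → broker
broker → proxy
proxy → agent
broker → auth
mesh → core

leaf, sink, queue, store, ingest, cache, gate, root, node, back, mesh, router, front, ledger, broker, proxy, agent, auth, core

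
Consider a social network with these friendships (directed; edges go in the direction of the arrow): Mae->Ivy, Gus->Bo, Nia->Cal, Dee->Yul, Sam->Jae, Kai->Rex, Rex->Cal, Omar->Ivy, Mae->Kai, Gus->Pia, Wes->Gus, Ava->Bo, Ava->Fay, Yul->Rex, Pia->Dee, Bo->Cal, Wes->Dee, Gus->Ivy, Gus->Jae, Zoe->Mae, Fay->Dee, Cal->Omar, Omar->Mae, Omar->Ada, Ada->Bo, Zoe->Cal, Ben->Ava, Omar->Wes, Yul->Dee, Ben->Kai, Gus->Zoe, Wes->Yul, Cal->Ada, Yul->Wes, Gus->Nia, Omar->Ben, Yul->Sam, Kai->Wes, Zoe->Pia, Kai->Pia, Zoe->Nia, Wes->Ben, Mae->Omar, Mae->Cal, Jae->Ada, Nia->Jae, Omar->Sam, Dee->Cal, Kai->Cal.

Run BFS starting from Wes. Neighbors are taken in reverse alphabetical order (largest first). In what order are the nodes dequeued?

Wes, Yul, Gus, Dee, Ben, Sam, Rex, Zoe, Pia, Nia, Jae, Ivy, Bo, Cal, Kai, Ava, Mae, Ada, Omar, Fay

Visit Wes; enqueue Yul, Gus, Dee, Ben → queue [Yul, Gus, Dee, Ben]
Visit Yul; enqueue Sam, Rex → queue [Gus, Dee, Ben, Sam, Rex]
Visit Gus; enqueue Zoe, Pia, Nia, Jae, Ivy, Bo → queue [Dee, Ben, Sam, Rex, Zoe, Pia, Nia, Jae, Ivy, Bo]
Visit Dee; enqueue Cal → queue [Ben, Sam, Rex, Zoe, Pia, Nia, Jae, Ivy, Bo, Cal]
Visit Ben; enqueue Kai, Ava → queue [Sam, Rex, Zoe, Pia, Nia, Jae, Ivy, Bo, Cal, Kai, Ava]
Visit Sam → queue [Rex, Zoe, Pia, Nia, Jae, Ivy, Bo, Cal, Kai, Ava]
Visit Rex → queue [Zoe, Pia, Nia, Jae, Ivy, Bo, Cal, Kai, Ava]
Visit Zoe; enqueue Mae → queue [Pia, Nia, Jae, Ivy, Bo, Cal, Kai, Ava, Mae]
Visit Pia → queue [Nia, Jae, Ivy, Bo, Cal, Kai, Ava, Mae]
Visit Nia → queue [Jae, Ivy, Bo, Cal, Kai, Ava, Mae]
Visit Jae; enqueue Ada → queue [Ivy, Bo, Cal, Kai, Ava, Mae, Ada]
Visit Ivy → queue [Bo, Cal, Kai, Ava, Mae, Ada]
Visit Bo → queue [Cal, Kai, Ava, Mae, Ada]
Visit Cal; enqueue Omar → queue [Kai, Ava, Mae, Ada, Omar]
Visit Kai → queue [Ava, Mae, Ada, Omar]
Visit Ava; enqueue Fay → queue [Mae, Ada, Omar, Fay]
Visit Mae → queue [Ada, Omar, Fay]
Visit Ada → queue [Omar, Fay]
Visit Omar → queue [Fay]
Visit Fay → queue []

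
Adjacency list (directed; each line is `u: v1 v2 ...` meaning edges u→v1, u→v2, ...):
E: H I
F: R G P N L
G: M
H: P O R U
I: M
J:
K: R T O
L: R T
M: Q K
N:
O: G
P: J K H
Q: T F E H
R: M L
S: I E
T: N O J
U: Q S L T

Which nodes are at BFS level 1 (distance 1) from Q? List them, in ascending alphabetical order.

Level 0: Q
Level 1: E, F, H, T
Level 2: G, I, J, L, N, O, P, R, U
Level 3: K, M, S

E, F, H, T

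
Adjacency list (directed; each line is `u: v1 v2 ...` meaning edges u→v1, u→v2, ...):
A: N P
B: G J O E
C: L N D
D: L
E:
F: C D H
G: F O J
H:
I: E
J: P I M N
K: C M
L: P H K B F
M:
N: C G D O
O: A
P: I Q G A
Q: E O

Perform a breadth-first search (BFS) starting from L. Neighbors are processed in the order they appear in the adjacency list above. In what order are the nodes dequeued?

L -> P -> H -> K -> B -> F -> I -> Q -> G -> A -> C -> M -> J -> O -> E -> D -> N

Visit L; enqueue P, H, K, B, F → queue [P, H, K, B, F]
Visit P; enqueue I, Q, G, A → queue [H, K, B, F, I, Q, G, A]
Visit H → queue [K, B, F, I, Q, G, A]
Visit K; enqueue C, M → queue [B, F, I, Q, G, A, C, M]
Visit B; enqueue J, O, E → queue [F, I, Q, G, A, C, M, J, O, E]
Visit F; enqueue D → queue [I, Q, G, A, C, M, J, O, E, D]
Visit I → queue [Q, G, A, C, M, J, O, E, D]
Visit Q → queue [G, A, C, M, J, O, E, D]
Visit G → queue [A, C, M, J, O, E, D]
Visit A; enqueue N → queue [C, M, J, O, E, D, N]
Visit C → queue [M, J, O, E, D, N]
Visit M → queue [J, O, E, D, N]
Visit J → queue [O, E, D, N]
Visit O → queue [E, D, N]
Visit E → queue [D, N]
Visit D → queue [N]
Visit N → queue []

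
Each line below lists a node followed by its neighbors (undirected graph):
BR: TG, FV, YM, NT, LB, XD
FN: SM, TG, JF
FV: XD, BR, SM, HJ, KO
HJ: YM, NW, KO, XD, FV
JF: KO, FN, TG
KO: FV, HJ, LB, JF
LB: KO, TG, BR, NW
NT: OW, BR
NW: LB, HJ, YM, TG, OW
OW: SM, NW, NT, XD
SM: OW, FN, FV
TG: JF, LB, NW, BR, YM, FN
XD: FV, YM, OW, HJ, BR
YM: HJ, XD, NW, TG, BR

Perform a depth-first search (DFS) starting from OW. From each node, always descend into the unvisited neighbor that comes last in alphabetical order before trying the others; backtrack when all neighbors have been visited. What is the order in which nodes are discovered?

Visit OW
OW → XD
XD → YM
YM → TG
TG → NW
NW → LB
LB → KO
KO → JF
JF → FN
FN → SM
SM → FV
FV → HJ
FV → BR
BR → NT

OW → XD → YM → TG → NW → LB → KO → JF → FN → SM → FV → HJ → BR → NT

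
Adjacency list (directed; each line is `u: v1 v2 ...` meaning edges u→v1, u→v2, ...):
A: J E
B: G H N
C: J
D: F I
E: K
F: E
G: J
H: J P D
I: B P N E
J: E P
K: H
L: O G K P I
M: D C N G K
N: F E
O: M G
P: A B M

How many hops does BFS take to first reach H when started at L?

2

Level 0: L
Level 1: G, I, K, O, P
Level 2: A, B, E, H, J, M, N
Level 3: C, D, F
H first appears at level 2.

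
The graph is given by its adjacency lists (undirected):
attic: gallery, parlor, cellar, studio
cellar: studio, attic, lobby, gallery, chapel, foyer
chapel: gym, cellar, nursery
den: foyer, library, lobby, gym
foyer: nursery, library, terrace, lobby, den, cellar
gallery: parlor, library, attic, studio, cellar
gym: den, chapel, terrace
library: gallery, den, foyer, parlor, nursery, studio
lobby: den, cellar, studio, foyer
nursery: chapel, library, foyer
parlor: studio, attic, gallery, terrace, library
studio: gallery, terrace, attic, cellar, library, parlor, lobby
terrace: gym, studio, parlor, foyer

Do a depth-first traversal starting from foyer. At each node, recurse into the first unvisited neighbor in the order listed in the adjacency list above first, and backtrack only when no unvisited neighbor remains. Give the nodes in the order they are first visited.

foyer, nursery, chapel, gym, den, library, gallery, parlor, studio, terrace, attic, cellar, lobby

Visit foyer
foyer → nursery
nursery → chapel
chapel → gym
gym → den
den → library
library → gallery
gallery → parlor
parlor → studio
studio → terrace
studio → attic
attic → cellar
cellar → lobby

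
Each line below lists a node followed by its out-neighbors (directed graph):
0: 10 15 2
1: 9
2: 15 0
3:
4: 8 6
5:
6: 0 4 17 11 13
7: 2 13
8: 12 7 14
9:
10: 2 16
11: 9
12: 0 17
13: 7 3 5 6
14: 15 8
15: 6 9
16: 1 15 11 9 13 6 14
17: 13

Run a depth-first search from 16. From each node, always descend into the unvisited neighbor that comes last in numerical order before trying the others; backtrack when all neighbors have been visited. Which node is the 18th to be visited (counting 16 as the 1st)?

Visit 16
16 → 15
15 → 9
15 → 6
6 → 17
17 → 13
13 → 7
7 → 2
2 → 0
0 → 10
13 → 5
13 → 3
6 → 11
6 → 4
4 → 8
8 → 14
8 → 12
16 → 1

Visit order: 16, 15, 9, 6, 17, 13, 7, 2, 0, 10, 5, 3, 11, 4, 8, 14, 12, 1

1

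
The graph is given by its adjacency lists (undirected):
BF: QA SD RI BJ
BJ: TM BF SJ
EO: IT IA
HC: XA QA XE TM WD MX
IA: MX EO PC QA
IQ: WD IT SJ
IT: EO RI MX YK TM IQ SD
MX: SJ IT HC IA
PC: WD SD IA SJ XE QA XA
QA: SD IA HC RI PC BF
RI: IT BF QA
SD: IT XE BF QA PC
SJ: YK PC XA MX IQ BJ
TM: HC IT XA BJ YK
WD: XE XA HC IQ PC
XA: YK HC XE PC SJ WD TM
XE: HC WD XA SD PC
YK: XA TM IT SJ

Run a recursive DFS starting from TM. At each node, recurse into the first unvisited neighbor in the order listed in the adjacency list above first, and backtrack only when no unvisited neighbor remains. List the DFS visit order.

TM -> HC -> XA -> YK -> IT -> EO -> IA -> MX -> SJ -> PC -> WD -> XE -> SD -> BF -> QA -> RI -> BJ -> IQ

Visit TM
TM → HC
HC → XA
XA → YK
YK → IT
IT → EO
EO → IA
IA → MX
MX → SJ
SJ → PC
PC → WD
WD → XE
XE → SD
SD → BF
BF → QA
QA → RI
BF → BJ
WD → IQ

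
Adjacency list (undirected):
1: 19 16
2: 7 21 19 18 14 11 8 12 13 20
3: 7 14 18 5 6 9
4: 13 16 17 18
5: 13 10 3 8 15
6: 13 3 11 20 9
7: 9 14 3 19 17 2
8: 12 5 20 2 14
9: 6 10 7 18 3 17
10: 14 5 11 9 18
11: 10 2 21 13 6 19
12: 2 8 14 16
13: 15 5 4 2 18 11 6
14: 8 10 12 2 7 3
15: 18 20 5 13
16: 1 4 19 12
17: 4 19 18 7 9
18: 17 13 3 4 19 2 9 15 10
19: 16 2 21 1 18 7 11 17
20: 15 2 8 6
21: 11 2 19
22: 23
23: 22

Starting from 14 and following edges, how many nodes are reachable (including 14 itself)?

BFS from 14 visits: 14, 2, 3, 7, 8, 10, 12, 11, 13, 18, 19, 20, 21, 5, 6, 9, 17, 16, 4, 15, 1
Reachable nodes: 21 of 23 total.

21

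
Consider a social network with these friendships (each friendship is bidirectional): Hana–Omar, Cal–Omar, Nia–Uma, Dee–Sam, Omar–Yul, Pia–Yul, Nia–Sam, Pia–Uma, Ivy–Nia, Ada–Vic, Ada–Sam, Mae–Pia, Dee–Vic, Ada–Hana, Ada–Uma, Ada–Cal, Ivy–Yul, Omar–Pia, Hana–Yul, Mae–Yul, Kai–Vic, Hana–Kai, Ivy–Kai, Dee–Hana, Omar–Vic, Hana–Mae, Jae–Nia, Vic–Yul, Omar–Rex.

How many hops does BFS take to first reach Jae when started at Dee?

3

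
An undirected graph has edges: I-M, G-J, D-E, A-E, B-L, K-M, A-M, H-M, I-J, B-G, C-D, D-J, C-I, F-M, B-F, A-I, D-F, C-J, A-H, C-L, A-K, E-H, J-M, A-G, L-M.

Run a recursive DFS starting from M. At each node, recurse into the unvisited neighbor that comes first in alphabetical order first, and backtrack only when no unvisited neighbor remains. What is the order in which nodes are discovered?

M A E D C I J G B F L H K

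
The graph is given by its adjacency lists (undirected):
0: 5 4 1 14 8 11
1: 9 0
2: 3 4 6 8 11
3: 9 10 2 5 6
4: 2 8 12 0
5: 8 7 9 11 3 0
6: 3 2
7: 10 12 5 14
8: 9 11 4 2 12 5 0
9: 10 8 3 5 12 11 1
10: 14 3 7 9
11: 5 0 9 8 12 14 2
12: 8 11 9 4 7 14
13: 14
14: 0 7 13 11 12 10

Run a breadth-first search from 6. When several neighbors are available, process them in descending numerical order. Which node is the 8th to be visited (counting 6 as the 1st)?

Visit 6; enqueue 3, 2 → queue [3, 2]
Visit 3; enqueue 10, 9, 5 → queue [2, 10, 9, 5]
Visit 2; enqueue 11, 8, 4 → queue [10, 9, 5, 11, 8, 4]
Visit 10; enqueue 14, 7 → queue [9, 5, 11, 8, 4, 14, 7]
Visit 9; enqueue 12, 1 → queue [5, 11, 8, 4, 14, 7, 12, 1]
Visit 5; enqueue 0 → queue [11, 8, 4, 14, 7, 12, 1, 0]
Visit 11 → queue [8, 4, 14, 7, 12, 1, 0]
Visit 8 → queue [4, 14, 7, 12, 1, 0]
Visit 4 → queue [14, 7, 12, 1, 0]
Visit 14; enqueue 13 → queue [7, 12, 1, 0, 13]
Visit 7 → queue [12, 1, 0, 13]
Visit 12 → queue [1, 0, 13]
Visit 1 → queue [0, 13]
Visit 0 → queue [13]
Visit 13 → queue []

Visit order: 6, 3, 2, 10, 9, 5, 11, 8, 4, 14, 7, 12, 1, 0, 13

8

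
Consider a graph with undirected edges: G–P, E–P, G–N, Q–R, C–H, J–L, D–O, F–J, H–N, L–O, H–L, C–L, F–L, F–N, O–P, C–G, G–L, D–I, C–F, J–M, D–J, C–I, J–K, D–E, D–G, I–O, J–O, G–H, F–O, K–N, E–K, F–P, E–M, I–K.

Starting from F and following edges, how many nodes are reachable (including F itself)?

14

BFS from F visits: F, P, O, N, L, J, C, G, E, I, D, K, H, M
Reachable nodes: 14 of 16 total.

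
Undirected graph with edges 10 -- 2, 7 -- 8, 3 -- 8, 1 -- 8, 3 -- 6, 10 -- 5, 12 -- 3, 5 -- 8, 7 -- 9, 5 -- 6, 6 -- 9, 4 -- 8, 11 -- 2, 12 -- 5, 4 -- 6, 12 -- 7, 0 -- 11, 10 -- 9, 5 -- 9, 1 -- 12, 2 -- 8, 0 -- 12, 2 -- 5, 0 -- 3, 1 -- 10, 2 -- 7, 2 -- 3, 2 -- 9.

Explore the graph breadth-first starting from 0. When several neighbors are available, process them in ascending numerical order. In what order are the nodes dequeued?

Visit 0; enqueue 3, 11, 12 → queue [3, 11, 12]
Visit 3; enqueue 2, 6, 8 → queue [11, 12, 2, 6, 8]
Visit 11 → queue [12, 2, 6, 8]
Visit 12; enqueue 1, 5, 7 → queue [2, 6, 8, 1, 5, 7]
Visit 2; enqueue 9, 10 → queue [6, 8, 1, 5, 7, 9, 10]
Visit 6; enqueue 4 → queue [8, 1, 5, 7, 9, 10, 4]
Visit 8 → queue [1, 5, 7, 9, 10, 4]
Visit 1 → queue [5, 7, 9, 10, 4]
Visit 5 → queue [7, 9, 10, 4]
Visit 7 → queue [9, 10, 4]
Visit 9 → queue [10, 4]
Visit 10 → queue [4]
Visit 4 → queue []

0 → 3 → 11 → 12 → 2 → 6 → 8 → 1 → 5 → 7 → 9 → 10 → 4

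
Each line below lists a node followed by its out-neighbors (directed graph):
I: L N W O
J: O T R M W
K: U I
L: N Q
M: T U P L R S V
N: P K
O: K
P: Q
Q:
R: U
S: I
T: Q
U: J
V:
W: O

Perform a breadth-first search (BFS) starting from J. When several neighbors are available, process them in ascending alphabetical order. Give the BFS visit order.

Visit J; enqueue M, O, R, T, W → queue [M, O, R, T, W]
Visit M; enqueue L, P, S, U, V → queue [O, R, T, W, L, P, S, U, V]
Visit O; enqueue K → queue [R, T, W, L, P, S, U, V, K]
Visit R → queue [T, W, L, P, S, U, V, K]
Visit T; enqueue Q → queue [W, L, P, S, U, V, K, Q]
Visit W → queue [L, P, S, U, V, K, Q]
Visit L; enqueue N → queue [P, S, U, V, K, Q, N]
Visit P → queue [S, U, V, K, Q, N]
Visit S; enqueue I → queue [U, V, K, Q, N, I]
Visit U → queue [V, K, Q, N, I]
Visit V → queue [K, Q, N, I]
Visit K → queue [Q, N, I]
Visit Q → queue [N, I]
Visit N → queue [I]
Visit I → queue []

J → M → O → R → T → W → L → P → S → U → V → K → Q → N → I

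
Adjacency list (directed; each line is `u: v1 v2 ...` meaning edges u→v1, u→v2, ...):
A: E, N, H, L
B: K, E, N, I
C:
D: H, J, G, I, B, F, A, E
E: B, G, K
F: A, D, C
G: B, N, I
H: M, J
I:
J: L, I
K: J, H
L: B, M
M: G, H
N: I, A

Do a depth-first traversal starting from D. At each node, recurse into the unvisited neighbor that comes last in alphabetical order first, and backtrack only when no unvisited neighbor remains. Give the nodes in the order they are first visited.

D, J, L, M, H, G, N, I, A, E, K, B, F, C

Visit D
D → J
J → L
L → M
M → H
M → G
G → N
N → I
N → A
A → E
E → K
E → B
D → F
F → C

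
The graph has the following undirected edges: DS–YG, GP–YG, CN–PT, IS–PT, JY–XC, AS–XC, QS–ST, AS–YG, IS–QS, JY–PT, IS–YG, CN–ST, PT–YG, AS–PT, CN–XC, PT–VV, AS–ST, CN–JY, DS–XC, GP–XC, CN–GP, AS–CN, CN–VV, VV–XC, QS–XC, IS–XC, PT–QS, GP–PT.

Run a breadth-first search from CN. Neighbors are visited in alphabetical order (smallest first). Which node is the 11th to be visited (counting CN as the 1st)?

Visit CN; enqueue AS, GP, JY, PT, ST, VV, XC → queue [AS, GP, JY, PT, ST, VV, XC]
Visit AS; enqueue YG → queue [GP, JY, PT, ST, VV, XC, YG]
Visit GP → queue [JY, PT, ST, VV, XC, YG]
Visit JY → queue [PT, ST, VV, XC, YG]
Visit PT; enqueue IS, QS → queue [ST, VV, XC, YG, IS, QS]
Visit ST → queue [VV, XC, YG, IS, QS]
Visit VV → queue [XC, YG, IS, QS]
Visit XC; enqueue DS → queue [YG, IS, QS, DS]
Visit YG → queue [IS, QS, DS]
Visit IS → queue [QS, DS]
Visit QS → queue [DS]
Visit DS → queue []

Visit order: CN, AS, GP, JY, PT, ST, VV, XC, YG, IS, QS, DS

QS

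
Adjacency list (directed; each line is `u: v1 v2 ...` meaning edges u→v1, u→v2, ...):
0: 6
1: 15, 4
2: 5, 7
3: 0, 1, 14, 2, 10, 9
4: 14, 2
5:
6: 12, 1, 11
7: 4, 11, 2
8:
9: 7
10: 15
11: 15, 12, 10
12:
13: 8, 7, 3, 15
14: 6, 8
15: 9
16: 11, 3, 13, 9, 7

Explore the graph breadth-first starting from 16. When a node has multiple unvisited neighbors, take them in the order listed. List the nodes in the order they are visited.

16 → 11 → 3 → 13 → 9 → 7 → 15 → 12 → 10 → 0 → 1 → 14 → 2 → 8 → 4 → 6 → 5

Visit 16; enqueue 11, 3, 13, 9, 7 → queue [11, 3, 13, 9, 7]
Visit 11; enqueue 15, 12, 10 → queue [3, 13, 9, 7, 15, 12, 10]
Visit 3; enqueue 0, 1, 14, 2 → queue [13, 9, 7, 15, 12, 10, 0, 1, 14, 2]
Visit 13; enqueue 8 → queue [9, 7, 15, 12, 10, 0, 1, 14, 2, 8]
Visit 9 → queue [7, 15, 12, 10, 0, 1, 14, 2, 8]
Visit 7; enqueue 4 → queue [15, 12, 10, 0, 1, 14, 2, 8, 4]
Visit 15 → queue [12, 10, 0, 1, 14, 2, 8, 4]
Visit 12 → queue [10, 0, 1, 14, 2, 8, 4]
Visit 10 → queue [0, 1, 14, 2, 8, 4]
Visit 0; enqueue 6 → queue [1, 14, 2, 8, 4, 6]
Visit 1 → queue [14, 2, 8, 4, 6]
Visit 14 → queue [2, 8, 4, 6]
Visit 2; enqueue 5 → queue [8, 4, 6, 5]
Visit 8 → queue [4, 6, 5]
Visit 4 → queue [6, 5]
Visit 6 → queue [5]
Visit 5 → queue []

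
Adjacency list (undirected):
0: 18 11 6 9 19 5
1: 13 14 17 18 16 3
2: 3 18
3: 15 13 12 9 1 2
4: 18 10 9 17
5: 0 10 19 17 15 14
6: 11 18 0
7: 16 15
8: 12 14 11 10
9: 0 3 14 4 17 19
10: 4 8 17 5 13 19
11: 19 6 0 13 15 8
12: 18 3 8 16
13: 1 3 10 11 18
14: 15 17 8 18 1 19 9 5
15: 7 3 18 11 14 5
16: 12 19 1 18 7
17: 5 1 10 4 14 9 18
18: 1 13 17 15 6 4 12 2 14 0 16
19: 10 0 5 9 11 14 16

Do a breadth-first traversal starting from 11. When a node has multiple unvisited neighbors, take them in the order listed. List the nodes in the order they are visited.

Visit 11; enqueue 19, 6, 0, 13, 15, 8 → queue [19, 6, 0, 13, 15, 8]
Visit 19; enqueue 10, 5, 9, 14, 16 → queue [6, 0, 13, 15, 8, 10, 5, 9, 14, 16]
Visit 6; enqueue 18 → queue [0, 13, 15, 8, 10, 5, 9, 14, 16, 18]
Visit 0 → queue [13, 15, 8, 10, 5, 9, 14, 16, 18]
Visit 13; enqueue 1, 3 → queue [15, 8, 10, 5, 9, 14, 16, 18, 1, 3]
Visit 15; enqueue 7 → queue [8, 10, 5, 9, 14, 16, 18, 1, 3, 7]
Visit 8; enqueue 12 → queue [10, 5, 9, 14, 16, 18, 1, 3, 7, 12]
Visit 10; enqueue 4, 17 → queue [5, 9, 14, 16, 18, 1, 3, 7, 12, 4, 17]
Visit 5 → queue [9, 14, 16, 18, 1, 3, 7, 12, 4, 17]
Visit 9 → queue [14, 16, 18, 1, 3, 7, 12, 4, 17]
Visit 14 → queue [16, 18, 1, 3, 7, 12, 4, 17]
Visit 16 → queue [18, 1, 3, 7, 12, 4, 17]
Visit 18; enqueue 2 → queue [1, 3, 7, 12, 4, 17, 2]
Visit 1 → queue [3, 7, 12, 4, 17, 2]
Visit 3 → queue [7, 12, 4, 17, 2]
Visit 7 → queue [12, 4, 17, 2]
Visit 12 → queue [4, 17, 2]
Visit 4 → queue [17, 2]
Visit 17 → queue [2]
Visit 2 → queue []

11 19 6 0 13 15 8 10 5 9 14 16 18 1 3 7 12 4 17 2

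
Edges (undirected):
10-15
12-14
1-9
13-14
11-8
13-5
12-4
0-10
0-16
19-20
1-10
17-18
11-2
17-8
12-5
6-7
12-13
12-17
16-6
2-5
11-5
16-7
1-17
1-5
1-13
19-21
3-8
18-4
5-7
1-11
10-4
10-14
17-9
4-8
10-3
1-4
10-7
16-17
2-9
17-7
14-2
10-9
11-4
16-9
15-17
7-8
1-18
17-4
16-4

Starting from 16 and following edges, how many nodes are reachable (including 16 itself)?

BFS from 16 visits: 16, 0, 4, 6, 7, 9, 17, 10, 1, 8, 11, 12, 18, 5, 2, 15, 3, 14, 13
Reachable nodes: 19 of 22 total.

19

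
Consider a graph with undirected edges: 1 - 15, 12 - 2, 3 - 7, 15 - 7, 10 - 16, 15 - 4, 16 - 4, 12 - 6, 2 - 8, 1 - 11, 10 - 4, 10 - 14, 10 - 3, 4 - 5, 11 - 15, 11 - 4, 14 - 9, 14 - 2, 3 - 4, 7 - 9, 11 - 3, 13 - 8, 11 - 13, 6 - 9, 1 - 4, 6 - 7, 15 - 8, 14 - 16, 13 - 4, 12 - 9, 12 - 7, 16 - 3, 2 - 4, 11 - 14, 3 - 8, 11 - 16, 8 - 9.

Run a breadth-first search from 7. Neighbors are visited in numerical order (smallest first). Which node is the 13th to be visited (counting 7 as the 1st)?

Visit 7; enqueue 3, 6, 9, 12, 15 → queue [3, 6, 9, 12, 15]
Visit 3; enqueue 4, 8, 10, 11, 16 → queue [6, 9, 12, 15, 4, 8, 10, 11, 16]
Visit 6 → queue [9, 12, 15, 4, 8, 10, 11, 16]
Visit 9; enqueue 14 → queue [12, 15, 4, 8, 10, 11, 16, 14]
Visit 12; enqueue 2 → queue [15, 4, 8, 10, 11, 16, 14, 2]
Visit 15; enqueue 1 → queue [4, 8, 10, 11, 16, 14, 2, 1]
Visit 4; enqueue 5, 13 → queue [8, 10, 11, 16, 14, 2, 1, 5, 13]
Visit 8 → queue [10, 11, 16, 14, 2, 1, 5, 13]
Visit 10 → queue [11, 16, 14, 2, 1, 5, 13]
Visit 11 → queue [16, 14, 2, 1, 5, 13]
Visit 16 → queue [14, 2, 1, 5, 13]
Visit 14 → queue [2, 1, 5, 13]
Visit 2 → queue [1, 5, 13]
Visit 1 → queue [5, 13]
Visit 5 → queue [13]
Visit 13 → queue []

Visit order: 7, 3, 6, 9, 12, 15, 4, 8, 10, 11, 16, 14, 2, 1, 5, 13

2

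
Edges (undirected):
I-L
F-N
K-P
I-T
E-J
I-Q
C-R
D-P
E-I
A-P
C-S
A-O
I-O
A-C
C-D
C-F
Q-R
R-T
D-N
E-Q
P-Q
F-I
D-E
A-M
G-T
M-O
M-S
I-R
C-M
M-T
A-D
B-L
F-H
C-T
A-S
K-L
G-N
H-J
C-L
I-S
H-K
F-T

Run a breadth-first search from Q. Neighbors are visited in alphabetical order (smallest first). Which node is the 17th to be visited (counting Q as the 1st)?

H

Visit Q; enqueue E, I, P, R → queue [E, I, P, R]
Visit E; enqueue D, J → queue [I, P, R, D, J]
Visit I; enqueue F, L, O, S, T → queue [P, R, D, J, F, L, O, S, T]
Visit P; enqueue A, K → queue [R, D, J, F, L, O, S, T, A, K]
Visit R; enqueue C → queue [D, J, F, L, O, S, T, A, K, C]
Visit D; enqueue N → queue [J, F, L, O, S, T, A, K, C, N]
Visit J; enqueue H → queue [F, L, O, S, T, A, K, C, N, H]
Visit F → queue [L, O, S, T, A, K, C, N, H]
Visit L; enqueue B → queue [O, S, T, A, K, C, N, H, B]
Visit O; enqueue M → queue [S, T, A, K, C, N, H, B, M]
Visit S → queue [T, A, K, C, N, H, B, M]
Visit T; enqueue G → queue [A, K, C, N, H, B, M, G]
Visit A → queue [K, C, N, H, B, M, G]
Visit K → queue [C, N, H, B, M, G]
Visit C → queue [N, H, B, M, G]
Visit N → queue [H, B, M, G]
Visit H → queue [B, M, G]
Visit B → queue [M, G]
Visit M → queue [G]
Visit G → queue []

Visit order: Q, E, I, P, R, D, J, F, L, O, S, T, A, K, C, N, H, B, M, G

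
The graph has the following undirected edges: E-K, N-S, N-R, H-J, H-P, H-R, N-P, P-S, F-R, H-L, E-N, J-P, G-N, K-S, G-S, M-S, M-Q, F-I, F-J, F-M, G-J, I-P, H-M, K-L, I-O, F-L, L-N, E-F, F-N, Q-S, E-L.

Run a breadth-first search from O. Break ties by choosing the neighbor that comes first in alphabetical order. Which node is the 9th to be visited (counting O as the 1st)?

Visit O; enqueue I → queue [I]
Visit I; enqueue F, P → queue [F, P]
Visit F; enqueue E, J, L, M, N, R → queue [P, E, J, L, M, N, R]
Visit P; enqueue H, S → queue [E, J, L, M, N, R, H, S]
Visit E; enqueue K → queue [J, L, M, N, R, H, S, K]
Visit J; enqueue G → queue [L, M, N, R, H, S, K, G]
Visit L → queue [M, N, R, H, S, K, G]
Visit M; enqueue Q → queue [N, R, H, S, K, G, Q]
Visit N → queue [R, H, S, K, G, Q]
Visit R → queue [H, S, K, G, Q]
Visit H → queue [S, K, G, Q]
Visit S → queue [K, G, Q]
Visit K → queue [G, Q]
Visit G → queue [Q]
Visit Q → queue []

Visit order: O, I, F, P, E, J, L, M, N, R, H, S, K, G, Q

N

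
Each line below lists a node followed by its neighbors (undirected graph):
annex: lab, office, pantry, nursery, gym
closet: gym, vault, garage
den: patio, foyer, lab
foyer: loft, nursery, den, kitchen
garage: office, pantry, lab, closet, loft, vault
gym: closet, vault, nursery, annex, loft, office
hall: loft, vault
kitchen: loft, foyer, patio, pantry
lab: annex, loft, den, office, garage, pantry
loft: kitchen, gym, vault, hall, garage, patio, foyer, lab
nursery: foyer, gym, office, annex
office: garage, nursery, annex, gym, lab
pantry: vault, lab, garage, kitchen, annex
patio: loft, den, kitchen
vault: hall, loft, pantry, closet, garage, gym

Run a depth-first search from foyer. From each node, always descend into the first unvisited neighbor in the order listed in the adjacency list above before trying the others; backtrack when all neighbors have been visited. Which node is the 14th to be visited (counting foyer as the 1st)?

gym

Visit foyer
foyer → loft
loft → kitchen
kitchen → patio
patio → den
den → lab
lab → annex
annex → office
office → garage
garage → pantry
pantry → vault
vault → hall
vault → closet
closet → gym
gym → nursery

Visit order: foyer, loft, kitchen, patio, den, lab, annex, office, garage, pantry, vault, hall, closet, gym, nursery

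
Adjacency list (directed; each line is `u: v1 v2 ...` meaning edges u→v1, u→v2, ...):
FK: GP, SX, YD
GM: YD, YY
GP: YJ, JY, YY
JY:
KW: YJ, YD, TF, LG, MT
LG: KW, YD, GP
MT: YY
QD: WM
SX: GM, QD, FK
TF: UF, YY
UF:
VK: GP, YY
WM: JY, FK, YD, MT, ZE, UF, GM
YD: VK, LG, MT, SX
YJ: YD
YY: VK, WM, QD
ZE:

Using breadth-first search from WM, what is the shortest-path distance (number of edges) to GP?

Level 0: WM
Level 1: FK, GM, JY, MT, UF, YD, ZE
Level 2: GP, LG, SX, VK, YY
Level 3: KW, QD, YJ
Level 4: TF
GP first appears at level 2.

2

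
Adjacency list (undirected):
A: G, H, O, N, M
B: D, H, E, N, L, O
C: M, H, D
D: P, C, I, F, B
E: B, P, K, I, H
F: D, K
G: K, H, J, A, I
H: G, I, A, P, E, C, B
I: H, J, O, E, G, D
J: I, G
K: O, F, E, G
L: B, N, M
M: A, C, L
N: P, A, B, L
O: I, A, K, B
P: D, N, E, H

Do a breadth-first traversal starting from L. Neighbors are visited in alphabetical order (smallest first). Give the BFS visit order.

L → B → M → N → D → E → H → O → A → C → P → F → I → K → G → J

Visit L; enqueue B, M, N → queue [B, M, N]
Visit B; enqueue D, E, H, O → queue [M, N, D, E, H, O]
Visit M; enqueue A, C → queue [N, D, E, H, O, A, C]
Visit N; enqueue P → queue [D, E, H, O, A, C, P]
Visit D; enqueue F, I → queue [E, H, O, A, C, P, F, I]
Visit E; enqueue K → queue [H, O, A, C, P, F, I, K]
Visit H; enqueue G → queue [O, A, C, P, F, I, K, G]
Visit O → queue [A, C, P, F, I, K, G]
Visit A → queue [C, P, F, I, K, G]
Visit C → queue [P, F, I, K, G]
Visit P → queue [F, I, K, G]
Visit F → queue [I, K, G]
Visit I; enqueue J → queue [K, G, J]
Visit K → queue [G, J]
Visit G → queue [J]
Visit J → queue []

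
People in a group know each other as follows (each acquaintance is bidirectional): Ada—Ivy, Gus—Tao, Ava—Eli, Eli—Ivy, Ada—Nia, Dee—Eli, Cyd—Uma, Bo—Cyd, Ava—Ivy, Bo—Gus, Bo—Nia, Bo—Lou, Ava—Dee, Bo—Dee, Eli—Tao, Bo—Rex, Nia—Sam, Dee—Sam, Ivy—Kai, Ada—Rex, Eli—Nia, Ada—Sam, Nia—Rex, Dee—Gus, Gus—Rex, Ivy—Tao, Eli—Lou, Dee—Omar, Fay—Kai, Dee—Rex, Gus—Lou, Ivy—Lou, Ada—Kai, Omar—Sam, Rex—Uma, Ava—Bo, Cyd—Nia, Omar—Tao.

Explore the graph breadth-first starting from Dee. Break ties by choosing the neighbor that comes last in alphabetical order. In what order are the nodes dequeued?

Dee -> Sam -> Rex -> Omar -> Gus -> Eli -> Bo -> Ava -> Nia -> Ada -> Uma -> Tao -> Lou -> Ivy -> Cyd -> Kai -> Fay

Visit Dee; enqueue Sam, Rex, Omar, Gus, Eli, Bo, Ava → queue [Sam, Rex, Omar, Gus, Eli, Bo, Ava]
Visit Sam; enqueue Nia, Ada → queue [Rex, Omar, Gus, Eli, Bo, Ava, Nia, Ada]
Visit Rex; enqueue Uma → queue [Omar, Gus, Eli, Bo, Ava, Nia, Ada, Uma]
Visit Omar; enqueue Tao → queue [Gus, Eli, Bo, Ava, Nia, Ada, Uma, Tao]
Visit Gus; enqueue Lou → queue [Eli, Bo, Ava, Nia, Ada, Uma, Tao, Lou]
Visit Eli; enqueue Ivy → queue [Bo, Ava, Nia, Ada, Uma, Tao, Lou, Ivy]
Visit Bo; enqueue Cyd → queue [Ava, Nia, Ada, Uma, Tao, Lou, Ivy, Cyd]
Visit Ava → queue [Nia, Ada, Uma, Tao, Lou, Ivy, Cyd]
Visit Nia → queue [Ada, Uma, Tao, Lou, Ivy, Cyd]
Visit Ada; enqueue Kai → queue [Uma, Tao, Lou, Ivy, Cyd, Kai]
Visit Uma → queue [Tao, Lou, Ivy, Cyd, Kai]
Visit Tao → queue [Lou, Ivy, Cyd, Kai]
Visit Lou → queue [Ivy, Cyd, Kai]
Visit Ivy → queue [Cyd, Kai]
Visit Cyd → queue [Kai]
Visit Kai; enqueue Fay → queue [Fay]
Visit Fay → queue []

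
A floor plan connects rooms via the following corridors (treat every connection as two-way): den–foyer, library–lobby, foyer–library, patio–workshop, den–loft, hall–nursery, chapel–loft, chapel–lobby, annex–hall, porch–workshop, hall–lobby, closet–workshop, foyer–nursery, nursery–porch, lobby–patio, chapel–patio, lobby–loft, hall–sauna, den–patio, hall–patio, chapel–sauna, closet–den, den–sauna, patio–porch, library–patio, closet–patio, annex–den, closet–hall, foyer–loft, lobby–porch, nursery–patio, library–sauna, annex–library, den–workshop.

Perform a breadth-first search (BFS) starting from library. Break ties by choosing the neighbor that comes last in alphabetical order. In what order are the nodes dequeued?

Visit library; enqueue sauna, patio, lobby, foyer, annex → queue [sauna, patio, lobby, foyer, annex]
Visit sauna; enqueue hall, den, chapel → queue [patio, lobby, foyer, annex, hall, den, chapel]
Visit patio; enqueue workshop, porch, nursery, closet → queue [lobby, foyer, annex, hall, den, chapel, workshop, porch, nursery, closet]
Visit lobby; enqueue loft → queue [foyer, annex, hall, den, chapel, workshop, porch, nursery, closet, loft]
Visit foyer → queue [annex, hall, den, chapel, workshop, porch, nursery, closet, loft]
Visit annex → queue [hall, den, chapel, workshop, porch, nursery, closet, loft]
Visit hall → queue [den, chapel, workshop, porch, nursery, closet, loft]
Visit den → queue [chapel, workshop, porch, nursery, closet, loft]
Visit chapel → queue [workshop, porch, nursery, closet, loft]
Visit workshop → queue [porch, nursery, closet, loft]
Visit porch → queue [nursery, closet, loft]
Visit nursery → queue [closet, loft]
Visit closet → queue [loft]
Visit loft → queue []

library, sauna, patio, lobby, foyer, annex, hall, den, chapel, workshop, porch, nursery, closet, loft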